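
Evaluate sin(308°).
sin(308°) = -0.788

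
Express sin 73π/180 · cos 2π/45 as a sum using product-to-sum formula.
sin 73π/180 cos 2π/45 = (1/2)[sin(73π/180+2π/45) + sin(73π/180-2π/45)]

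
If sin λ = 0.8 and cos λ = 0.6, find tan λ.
tan λ = sin λ / cos λ = 1.333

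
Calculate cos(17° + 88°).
cos(17° + 88°) = cos 17° cos 88° - sin 17° sin 88° = -(√6-√2)/4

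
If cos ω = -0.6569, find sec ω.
sec ω = 1/cos ω = -1.522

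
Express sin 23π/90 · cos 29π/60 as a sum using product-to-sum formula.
sin 23π/90 cos 29π/60 = (1/2)[sin(23π/90+29π/60) + sin(23π/90-29π/60)]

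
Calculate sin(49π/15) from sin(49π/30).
sin(49π/15) = 2 sin 49π/30 cos 49π/30 = -0.7431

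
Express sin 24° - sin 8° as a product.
sin 24° - sin 8° = 2 cos(16°) sin(8°)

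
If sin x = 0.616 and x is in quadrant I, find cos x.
cos x = 0.7877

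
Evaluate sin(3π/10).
sin(3π/10) = 0.809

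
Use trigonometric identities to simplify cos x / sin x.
cos x / sin x = cot x (using Quotient identity)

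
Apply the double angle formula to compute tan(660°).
tan(660°) = 2 tan 330° / (1 - tan²330°) = -√3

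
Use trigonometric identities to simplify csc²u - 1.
csc²u - 1 = cot²u (using Pythagorean identity)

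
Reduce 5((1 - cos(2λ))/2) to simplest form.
5((1 - cos(2λ))/2) = 5(sin²λ) (using Power reduction)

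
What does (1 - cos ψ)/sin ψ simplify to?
(1 - cos ψ)/sin ψ = tan(ψ/2) (using Half angle)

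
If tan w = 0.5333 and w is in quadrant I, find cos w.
cos w = 0.8824 (using tan²w + 1 = sec²w)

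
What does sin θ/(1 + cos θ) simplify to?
sin θ/(1 + cos θ) = tan(θ/2) (using Half angle)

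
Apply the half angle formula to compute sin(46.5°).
sin(46.5°) = √((1 - cos 93°)/2) = 0.7254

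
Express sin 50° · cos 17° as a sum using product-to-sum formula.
sin 50° cos 17° = (1/2)[sin(50°+17°) + sin(50°-17°)]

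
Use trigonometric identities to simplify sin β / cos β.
sin β / cos β = tan β (using Quotient identity)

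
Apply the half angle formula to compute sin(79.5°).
sin(79.5°) = √((1 - cos 159°)/2) = 0.9833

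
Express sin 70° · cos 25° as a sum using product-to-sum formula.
sin 70° cos 25° = (1/2)[sin(70°+25°) + sin(70°-25°)]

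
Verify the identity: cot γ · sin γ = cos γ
LHS = (cos γ/sin γ) · sin γ = cos γ = RHS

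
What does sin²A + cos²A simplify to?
sin²A + cos²A = 1 (using Pythagorean identity)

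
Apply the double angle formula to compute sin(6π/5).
sin(6π/5) = 2 sin 3π/5 cos 3π/5 = -0.5878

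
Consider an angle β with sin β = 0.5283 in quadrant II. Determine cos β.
cos β = ±√(1 - sin²β) = -0.8491 (negative in QII)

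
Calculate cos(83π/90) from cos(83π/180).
cos(83π/90) = cos²83π/180 - sin²83π/180 = -0.9703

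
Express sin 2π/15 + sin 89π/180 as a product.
sin 2π/15 + sin 89π/180 = 2 sin(113π/360) cos(-13π/72)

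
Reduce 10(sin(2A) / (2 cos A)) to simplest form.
10(sin(2A) / (2 cos A)) = 10(sin A) (using Double angle)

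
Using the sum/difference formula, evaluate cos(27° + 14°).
cos(27° + 14°) = cos 27° cos 14° - sin 27° sin 14° = 0.7547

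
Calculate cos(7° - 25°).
cos(7° - 25°) = cos 7° cos 25° + sin 7° sin 25° = 0.9511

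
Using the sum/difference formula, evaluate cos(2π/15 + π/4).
cos(2π/15 + π/4) = cos 2π/15 cos π/4 - sin 2π/15 sin π/4 = 0.3584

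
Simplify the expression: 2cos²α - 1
2cos²α - 1 = cos(2α) (using Double angle)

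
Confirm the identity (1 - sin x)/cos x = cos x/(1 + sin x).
LHS = (1 - sin x)(1 + sin x) / (cos x(1 + sin x)) = (1 - sin²x) / (cos x(1 + sin x)) = cos²x / (cos x(1 + sin x)) = cos x/(1 + sin x) = RHS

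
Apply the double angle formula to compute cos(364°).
cos(364°) = cos²182° - sin²182° = 0.9976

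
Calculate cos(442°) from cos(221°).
cos(442°) = cos²221° - sin²221° = 0.1392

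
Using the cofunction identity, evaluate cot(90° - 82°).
cot(90° - 82°) = tan(82°) = 7.115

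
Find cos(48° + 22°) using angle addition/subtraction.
cos(48° + 22°) = cos 48° cos 22° - sin 48° sin 22° = 0.342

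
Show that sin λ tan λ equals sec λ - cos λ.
RHS = 1/cos λ - cos λ = (1 - cos²λ)/cos λ = sin²λ/cos λ = sin λ · (sin λ/cos λ) = sin λ tan λ = LHS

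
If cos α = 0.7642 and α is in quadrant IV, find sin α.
sin α = -0.645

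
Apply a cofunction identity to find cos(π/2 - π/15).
cos(π/2 - π/15) = sin(π/15) = 0.2079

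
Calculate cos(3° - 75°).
cos(3° - 75°) = cos 3° cos 75° + sin 3° sin 75° = 0.309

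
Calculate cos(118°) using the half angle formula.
cos(118°) = -√((1 + cos 236°)/2) = -0.4695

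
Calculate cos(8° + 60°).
cos(8° + 60°) = cos 8° cos 60° - sin 8° sin 60° = 0.3746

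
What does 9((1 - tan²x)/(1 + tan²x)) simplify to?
9((1 - tan²x)/(1 + tan²x)) = 9(cos(2x)) (using Double angle)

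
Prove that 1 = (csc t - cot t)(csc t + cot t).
RHS = csc²t - cot²t = (1 + cot²t) - cot²t = 1 = LHS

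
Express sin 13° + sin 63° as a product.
sin 13° + sin 63° = 2 sin(38°) cos(-25°)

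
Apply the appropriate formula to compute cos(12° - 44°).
cos(12° - 44°) = cos 12° cos 44° + sin 12° sin 44° = 0.848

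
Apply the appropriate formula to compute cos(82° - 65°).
cos(82° - 65°) = cos 82° cos 65° + sin 82° sin 65° = 0.9563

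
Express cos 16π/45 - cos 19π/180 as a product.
cos 16π/45 - cos 19π/180 = -2 sin(83π/360) sin(π/8)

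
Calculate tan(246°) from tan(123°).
tan(246°) = 2 tan 123° / (1 - tan²123°) = 2.246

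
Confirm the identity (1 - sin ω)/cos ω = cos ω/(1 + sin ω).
LHS = (1 - sin ω)(1 + sin ω) / (cos ω(1 + sin ω)) = (1 - sin²ω) / (cos ω(1 + sin ω)) = cos²ω / (cos ω(1 + sin ω)) = cos ω/(1 + sin ω) = RHS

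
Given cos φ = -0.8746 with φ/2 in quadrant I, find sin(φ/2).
sin(φ/2) = ±√((1 - cos φ)/2); positive since φ/2 ∈ QI, so sin(φ/2) = 0.9681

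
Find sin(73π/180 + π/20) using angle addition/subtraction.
sin(73π/180 + π/20) = sin 73π/180 cos π/20 + cos 73π/180 sin π/20 = 0.9903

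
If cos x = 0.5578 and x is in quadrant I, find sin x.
sin x = 0.83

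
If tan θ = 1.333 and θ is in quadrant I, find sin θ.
sin θ = 0.7999 (using tan²θ + 1 = sec²θ)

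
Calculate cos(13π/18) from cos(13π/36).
cos(13π/18) = cos²13π/36 - sin²13π/36 = -0.6428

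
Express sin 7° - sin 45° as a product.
sin 7° - sin 45° = 2 cos(26°) sin(-19°)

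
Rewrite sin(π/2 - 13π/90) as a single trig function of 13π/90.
sin(π/2 - 13π/90) = cos(13π/90)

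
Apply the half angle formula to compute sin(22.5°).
sin(22.5°) = √((1 - cos 45°)/2) = √(2-√2)/2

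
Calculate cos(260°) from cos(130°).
cos(260°) = cos²130° - sin²130° = -0.1736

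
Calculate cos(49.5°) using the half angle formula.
cos(49.5°) = √((1 + cos 99°)/2) = 0.6494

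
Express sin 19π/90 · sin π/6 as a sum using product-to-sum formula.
sin 19π/90 sin π/6 = (1/2)[cos(19π/90-π/6) - cos(19π/90+π/6)]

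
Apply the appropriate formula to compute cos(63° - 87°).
cos(63° - 87°) = cos 63° cos 87° + sin 63° sin 87° = 0.9135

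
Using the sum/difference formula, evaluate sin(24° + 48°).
sin(24° + 48°) = sin 24° cos 48° + cos 24° sin 48° = 0.9511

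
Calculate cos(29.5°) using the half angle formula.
cos(29.5°) = √((1 + cos 59°)/2) = 0.8704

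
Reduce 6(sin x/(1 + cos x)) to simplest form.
6(sin x/(1 + cos x)) = 6(tan(x/2)) (using Half angle)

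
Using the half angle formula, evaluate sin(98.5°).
sin(98.5°) = √((1 - cos 197°)/2) = 0.989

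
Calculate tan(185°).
tan(185°) = 0.08749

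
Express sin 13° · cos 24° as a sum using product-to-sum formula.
sin 13° cos 24° = (1/2)[sin(13°+24°) + sin(13°-24°)]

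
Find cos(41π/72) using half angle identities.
cos(41π/72) = -√((1 + cos 41π/36)/2) = -0.2164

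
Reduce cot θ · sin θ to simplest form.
cot θ · sin θ = cos θ (using Quotient identity)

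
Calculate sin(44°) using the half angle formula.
sin(44°) = √((1 - cos 88°)/2) = 0.6947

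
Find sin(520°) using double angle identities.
sin(520°) = 2 sin 260° cos 260° = 0.342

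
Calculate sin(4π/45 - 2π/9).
sin(4π/45 - 2π/9) = sin 4π/45 cos 2π/9 - cos 4π/45 sin 2π/9 = -0.4067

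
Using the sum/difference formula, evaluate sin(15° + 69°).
sin(15° + 69°) = sin 15° cos 69° + cos 15° sin 69° = 0.9945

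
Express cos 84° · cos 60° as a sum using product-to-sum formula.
cos 84° cos 60° = (1/2)[cos(84°-60°) + cos(84°+60°)]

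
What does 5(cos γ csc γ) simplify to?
5(cos γ csc γ) = 5(cot γ) (using Reciprocal + quotient)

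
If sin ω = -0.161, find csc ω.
csc ω = 1/sin ω = -6.211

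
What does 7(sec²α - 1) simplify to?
7(sec²α - 1) = 7(tan²α) (using Pythagorean identity)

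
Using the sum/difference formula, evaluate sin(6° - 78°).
sin(6° - 78°) = sin 6° cos 78° - cos 6° sin 78° = -0.9511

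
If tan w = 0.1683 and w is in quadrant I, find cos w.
cos w = 0.9861 (using tan²w + 1 = sec²w)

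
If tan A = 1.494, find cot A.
cot A = 1/tan A = 0.6693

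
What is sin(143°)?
sin(143°) = 0.6018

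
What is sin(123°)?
sin(123°) = 0.8387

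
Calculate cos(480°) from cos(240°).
cos(480°) = cos²240° - sin²240° = -1/2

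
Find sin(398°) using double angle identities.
sin(398°) = 2 sin 199° cos 199° = 0.6157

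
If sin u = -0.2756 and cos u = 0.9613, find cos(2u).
cos(2u) = cos²u - sin²u = 0.8481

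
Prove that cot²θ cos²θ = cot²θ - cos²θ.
RHS = cos²θ/sin²θ - cos²θ = cos²θ(1/sin²θ - 1) = cos²θ · (1 - sin²θ)/sin²θ = cos²θ · cos²θ/sin²θ = cos²θ · cot²θ = LHS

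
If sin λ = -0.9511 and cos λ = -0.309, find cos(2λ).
cos(2λ) = cos²λ - sin²λ = -0.8091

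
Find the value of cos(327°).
cos(327°) = 0.8387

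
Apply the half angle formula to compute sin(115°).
sin(115°) = √((1 - cos 230°)/2) = 0.9063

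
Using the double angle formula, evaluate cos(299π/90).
cos(299π/90) = cos²299π/180 - sin²299π/180 = -0.5299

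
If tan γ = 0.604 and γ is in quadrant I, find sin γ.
sin γ = 0.517 (using tan²γ + 1 = sec²γ)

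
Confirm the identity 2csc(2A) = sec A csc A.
LHS = 2/sin(2A) = 2/(2 sin A cos A) = 1/(sin A cos A) = (1/cos A)(1/sin A) = sec A csc A = RHS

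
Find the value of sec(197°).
sec(197°) = -1.046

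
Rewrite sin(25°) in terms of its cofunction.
sin(25°) = cos(90° - 25°) = cos(65°)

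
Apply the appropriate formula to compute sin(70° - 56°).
sin(70° - 56°) = sin 70° cos 56° - cos 70° sin 56° = 0.2419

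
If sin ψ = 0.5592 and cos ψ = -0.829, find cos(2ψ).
cos(2ψ) = cos²ψ - sin²ψ = 0.3745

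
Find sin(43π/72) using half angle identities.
sin(43π/72) = √((1 - cos 43π/36)/2) = 0.9537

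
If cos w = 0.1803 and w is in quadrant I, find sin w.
sin w = 0.9836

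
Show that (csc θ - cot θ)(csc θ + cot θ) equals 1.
LHS = csc²θ - cot²θ = (1 + cot²θ) - cot²θ = 1 = RHS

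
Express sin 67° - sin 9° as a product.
sin 67° - sin 9° = 2 cos(38°) sin(29°)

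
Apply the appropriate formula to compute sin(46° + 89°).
sin(46° + 89°) = sin 46° cos 89° + cos 46° sin 89° = √2/2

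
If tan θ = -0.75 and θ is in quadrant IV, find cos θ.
cos θ = 0.8 (using tan²θ + 1 = sec²θ)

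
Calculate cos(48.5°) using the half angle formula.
cos(48.5°) = √((1 + cos 97°)/2) = 0.6626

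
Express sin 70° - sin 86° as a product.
sin 70° - sin 86° = 2 cos(78°) sin(-8°)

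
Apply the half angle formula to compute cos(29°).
cos(29°) = √((1 + cos 58°)/2) = 0.8746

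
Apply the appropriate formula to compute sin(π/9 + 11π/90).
sin(π/9 + 11π/90) = sin π/9 cos 11π/90 + cos π/9 sin 11π/90 = 0.6691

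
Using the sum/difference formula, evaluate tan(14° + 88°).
tan(14° + 88°) = (tan 14° + tan 88°)/(1 - tan 14° tan 88°) = -4.705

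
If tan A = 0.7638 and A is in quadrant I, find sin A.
sin A = 0.607 (using tan²A + 1 = sec²A)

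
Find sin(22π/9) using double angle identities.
sin(22π/9) = 2 sin 11π/9 cos 11π/9 = 0.9848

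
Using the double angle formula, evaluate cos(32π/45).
cos(32π/45) = cos²16π/45 - sin²16π/45 = -0.6157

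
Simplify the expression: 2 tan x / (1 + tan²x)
2 tan x / (1 + tan²x) = sin(2x) (using Double angle)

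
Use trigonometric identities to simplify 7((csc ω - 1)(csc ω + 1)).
7((csc ω - 1)(csc ω + 1)) = 7(cot²ω) (using Diff. of squares)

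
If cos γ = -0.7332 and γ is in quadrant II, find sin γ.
sin γ = 0.68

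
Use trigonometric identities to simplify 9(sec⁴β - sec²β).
9(sec⁴β - sec²β) = 9(tan⁴β + tan²β) (using Pythagorean)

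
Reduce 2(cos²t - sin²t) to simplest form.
2(cos²t - sin²t) = 2(cos(2t)) (using Double angle)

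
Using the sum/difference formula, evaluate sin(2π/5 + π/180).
sin(2π/5 + π/180) = sin 2π/5 cos π/180 + cos 2π/5 sin π/180 = 0.9563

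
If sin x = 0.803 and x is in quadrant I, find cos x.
cos x = 0.596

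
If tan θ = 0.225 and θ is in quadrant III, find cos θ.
cos θ = -0.9756 (using tan²θ + 1 = sec²θ)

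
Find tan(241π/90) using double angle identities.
tan(241π/90) = 2 tan 241π/180 / (1 - tan²241π/180) = -1.6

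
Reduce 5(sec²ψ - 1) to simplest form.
5(sec²ψ - 1) = 5(tan²ψ) (using Pythagorean identity)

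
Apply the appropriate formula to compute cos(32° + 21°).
cos(32° + 21°) = cos 32° cos 21° - sin 32° sin 21° = 0.6018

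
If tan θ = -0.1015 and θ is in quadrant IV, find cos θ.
cos θ = 0.9949 (using tan²θ + 1 = sec²θ)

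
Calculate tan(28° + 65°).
tan(28° + 65°) = (tan 28° + tan 65°)/(1 - tan 28° tan 65°) = -19.08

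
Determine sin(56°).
sin(56°) = 0.829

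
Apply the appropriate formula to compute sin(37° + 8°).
sin(37° + 8°) = sin 37° cos 8° + cos 37° sin 8° = √2/2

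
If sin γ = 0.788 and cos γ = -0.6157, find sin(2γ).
sin(2γ) = 2 sin γ cos γ = -0.9703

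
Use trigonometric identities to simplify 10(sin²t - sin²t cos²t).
10(sin²t - sin²t cos²t) = 10(sin⁴t) (using Factoring)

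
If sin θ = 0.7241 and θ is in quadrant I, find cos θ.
cos θ = 0.6897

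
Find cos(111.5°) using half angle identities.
cos(111.5°) = -√((1 + cos 223°)/2) = -0.3665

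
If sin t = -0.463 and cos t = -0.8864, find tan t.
tan t = sin t / cos t = 0.5223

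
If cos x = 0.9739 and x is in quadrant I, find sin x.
sin x = 0.227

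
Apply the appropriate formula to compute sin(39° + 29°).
sin(39° + 29°) = sin 39° cos 29° + cos 39° sin 29° = 0.9272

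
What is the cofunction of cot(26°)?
cot(26°) = tan(90° - 26°) = tan(64°)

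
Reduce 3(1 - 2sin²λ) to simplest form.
3(1 - 2sin²λ) = 3(cos(2λ)) (using Double angle)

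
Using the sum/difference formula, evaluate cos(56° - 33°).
cos(56° - 33°) = cos 56° cos 33° + sin 56° sin 33° = 0.9205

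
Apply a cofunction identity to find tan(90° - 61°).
tan(90° - 61°) = cot(61°) = 0.5543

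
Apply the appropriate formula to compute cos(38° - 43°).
cos(38° - 43°) = cos 38° cos 43° + sin 38° sin 43° = 0.9962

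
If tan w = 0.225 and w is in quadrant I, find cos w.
cos w = 0.9756 (using tan²w + 1 = sec²w)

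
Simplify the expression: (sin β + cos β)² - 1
(sin β + cos β)² - 1 = sin(2β) (using Pythagorean + double angle)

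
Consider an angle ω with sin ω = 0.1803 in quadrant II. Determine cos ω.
cos ω = ±√(1 - sin²ω) = -0.9836 (negative in QII)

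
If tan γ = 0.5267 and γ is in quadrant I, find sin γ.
sin γ = 0.466 (using tan²γ + 1 = sec²γ)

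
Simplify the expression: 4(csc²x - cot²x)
4(csc²x - cot²x) = 4 (using Pythagorean identity)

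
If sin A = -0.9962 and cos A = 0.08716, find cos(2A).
cos(2A) = cos²A - sin²A = -0.9848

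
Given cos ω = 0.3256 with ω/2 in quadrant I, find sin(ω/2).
sin(ω/2) = ±√((1 - cos ω)/2); positive since ω/2 ∈ QI, so sin(ω/2) = 0.5807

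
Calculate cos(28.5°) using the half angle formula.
cos(28.5°) = √((1 + cos 57°)/2) = 0.8788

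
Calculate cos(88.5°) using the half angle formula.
cos(88.5°) = √((1 + cos 177°)/2) = 0.02618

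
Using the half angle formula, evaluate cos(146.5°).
cos(146.5°) = -√((1 + cos 293°)/2) = -0.8339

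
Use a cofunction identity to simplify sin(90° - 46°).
sin(90° - 46°) = cos(46°)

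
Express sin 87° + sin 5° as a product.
sin 87° + sin 5° = 2 sin(46°) cos(41°)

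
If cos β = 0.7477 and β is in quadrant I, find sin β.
sin β = 0.664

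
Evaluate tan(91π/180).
tan(91π/180) = -57.29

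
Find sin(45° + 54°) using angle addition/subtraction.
sin(45° + 54°) = sin 45° cos 54° + cos 45° sin 54° = 0.9877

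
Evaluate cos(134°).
cos(134°) = -0.6947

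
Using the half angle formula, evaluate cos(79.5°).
cos(79.5°) = √((1 + cos 159°)/2) = 0.1822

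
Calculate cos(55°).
cos(55°) = 0.5736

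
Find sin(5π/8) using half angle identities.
sin(5π/8) = √((1 - cos 5π/4)/2) = √(2+√2)/2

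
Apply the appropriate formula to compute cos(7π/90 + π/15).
cos(7π/90 + π/15) = cos 7π/90 cos π/15 - sin 7π/90 sin π/15 = 0.8988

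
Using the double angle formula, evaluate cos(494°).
cos(494°) = cos²247° - sin²247° = -0.6947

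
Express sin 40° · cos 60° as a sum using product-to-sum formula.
sin 40° cos 60° = (1/2)[sin(40°+60°) + sin(40°-60°)]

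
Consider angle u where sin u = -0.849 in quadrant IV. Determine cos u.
cos u = √(1 - sin²u) = 0.5284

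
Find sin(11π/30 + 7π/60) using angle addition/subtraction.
sin(11π/30 + 7π/60) = sin 11π/30 cos 7π/60 + cos 11π/30 sin 7π/60 = 0.9986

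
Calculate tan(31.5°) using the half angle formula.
tan(31.5°) = sin 63° / (1 + cos 63°) = 0.6128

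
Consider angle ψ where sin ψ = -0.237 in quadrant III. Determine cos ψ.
cos ψ = ±√(1 - sin²ψ) = -0.9715 (negative in QIII)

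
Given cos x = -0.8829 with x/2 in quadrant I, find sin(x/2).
sin(x/2) = ±√((1 - cos x)/2); positive since x/2 ∈ QI, so sin(x/2) = 0.9703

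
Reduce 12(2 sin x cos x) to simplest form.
12(2 sin x cos x) = 12(sin(2x)) (using Double angle)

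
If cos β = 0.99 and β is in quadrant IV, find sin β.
sin β = -0.1411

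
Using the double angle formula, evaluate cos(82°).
cos(82°) = cos²41° - sin²41° = 0.1392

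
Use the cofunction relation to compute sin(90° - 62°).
sin(90° - 62°) = cos(62°) = 0.4695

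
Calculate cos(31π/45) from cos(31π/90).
cos(31π/45) = cos²31π/90 - sin²31π/90 = -0.5592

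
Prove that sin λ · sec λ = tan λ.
LHS = sin λ · (1/cos λ) = sin λ/cos λ = tan λ = RHS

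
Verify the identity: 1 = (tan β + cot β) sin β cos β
RHS = (sin β/cos β + cos β/sin β) sin β cos β = ((sin²β + cos²β)/(sin β cos β)) · sin β cos β = sin²β + cos²β = 1 = LHS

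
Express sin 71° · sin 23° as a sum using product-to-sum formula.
sin 71° sin 23° = (1/2)[cos(71°-23°) - cos(71°+23°)]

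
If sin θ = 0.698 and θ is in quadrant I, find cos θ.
cos θ = 0.7161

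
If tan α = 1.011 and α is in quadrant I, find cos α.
cos α = 0.7032 (using tan²α + 1 = sec²α)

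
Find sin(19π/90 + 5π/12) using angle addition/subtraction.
sin(19π/90 + 5π/12) = sin 19π/90 cos 5π/12 + cos 19π/90 sin 5π/12 = 0.9205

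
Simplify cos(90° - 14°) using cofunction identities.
cos(90° - 14°) = sin(14°)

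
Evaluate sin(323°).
sin(323°) = -0.6018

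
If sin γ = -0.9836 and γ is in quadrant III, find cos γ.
cos γ = -0.1804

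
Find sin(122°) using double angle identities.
sin(122°) = 2 sin 61° cos 61° = 0.848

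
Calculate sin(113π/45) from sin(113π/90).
sin(113π/45) = 2 sin 113π/90 cos 113π/90 = 0.9994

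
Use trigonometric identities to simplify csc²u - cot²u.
csc²u - cot²u = 1 (using Pythagorean identity)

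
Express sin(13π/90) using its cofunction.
sin(13π/90) = cos(π/2 - 13π/90) = cos(16π/45)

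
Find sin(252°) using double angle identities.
sin(252°) = 2 sin 126° cos 126° = -0.9511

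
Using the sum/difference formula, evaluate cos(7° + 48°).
cos(7° + 48°) = cos 7° cos 48° - sin 7° sin 48° = 0.5736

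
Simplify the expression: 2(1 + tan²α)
2(1 + tan²α) = 2(sec²α) (using Pythagorean identity)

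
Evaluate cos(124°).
cos(124°) = -0.5592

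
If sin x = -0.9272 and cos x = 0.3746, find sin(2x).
sin(2x) = 2 sin x cos x = -0.6947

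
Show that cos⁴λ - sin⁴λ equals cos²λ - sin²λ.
LHS = (cos²λ - sin²λ)(cos²λ + sin²λ) = (cos²λ - sin²λ) · 1 = cos²λ - sin²λ = RHS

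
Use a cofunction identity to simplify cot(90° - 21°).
cot(90° - 21°) = tan(21°)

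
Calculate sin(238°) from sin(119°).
sin(238°) = 2 sin 119° cos 119° = -0.848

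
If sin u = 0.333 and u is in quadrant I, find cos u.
cos u = 0.9429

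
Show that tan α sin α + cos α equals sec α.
LHS = sin²α/cos α + cos α = (sin²α + cos²α)/cos α = 1/cos α = sec α = RHS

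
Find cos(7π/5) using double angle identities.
cos(7π/5) = cos²7π/10 - sin²7π/10 = -0.309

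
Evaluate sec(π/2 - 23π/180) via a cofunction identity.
sec(π/2 - 23π/180) = csc(23π/180) = 2.559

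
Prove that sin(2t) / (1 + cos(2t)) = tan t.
LHS = 2 sin t cos t / (2cos²t) = sin t/cos t = tan t = RHS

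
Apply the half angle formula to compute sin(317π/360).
sin(317π/360) = √((1 - cos 317π/180)/2) = 0.3665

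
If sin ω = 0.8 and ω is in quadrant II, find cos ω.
cos ω = -0.6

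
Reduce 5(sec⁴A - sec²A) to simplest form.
5(sec⁴A - sec²A) = 5(tan⁴A + tan²A) (using Pythagorean)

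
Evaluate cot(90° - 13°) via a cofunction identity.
cot(90° - 13°) = tan(13°) = 0.2309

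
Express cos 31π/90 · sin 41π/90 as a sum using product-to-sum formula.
cos 31π/90 sin 41π/90 = (1/2)[sin(31π/90+41π/90) - sin(31π/90-41π/90)]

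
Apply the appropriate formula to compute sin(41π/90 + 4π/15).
sin(41π/90 + 4π/15) = sin 41π/90 cos 4π/15 + cos 41π/90 sin 4π/15 = 0.766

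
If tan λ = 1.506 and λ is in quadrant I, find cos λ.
cos λ = 0.5532 (using tan²λ + 1 = sec²λ)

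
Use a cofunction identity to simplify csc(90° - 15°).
csc(90° - 15°) = sec(15°)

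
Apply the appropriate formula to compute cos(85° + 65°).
cos(85° + 65°) = cos 85° cos 65° - sin 85° sin 65° = -√3/2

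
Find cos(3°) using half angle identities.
cos(3°) = √((1 + cos 6°)/2) = 0.9986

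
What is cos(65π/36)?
cos(65π/36) = 0.8192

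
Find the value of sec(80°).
sec(80°) = 5.759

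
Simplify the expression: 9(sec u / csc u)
9(sec u / csc u) = 9(tan u) (using Reciprocal identities)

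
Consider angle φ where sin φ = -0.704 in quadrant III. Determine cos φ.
cos φ = ±√(1 - sin²φ) = -0.7102 (negative in QIII)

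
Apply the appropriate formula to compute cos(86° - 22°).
cos(86° - 22°) = cos 86° cos 22° + sin 86° sin 22° = 0.4384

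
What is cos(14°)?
cos(14°) = 0.9703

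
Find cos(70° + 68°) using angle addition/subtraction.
cos(70° + 68°) = cos 70° cos 68° - sin 70° sin 68° = -0.7431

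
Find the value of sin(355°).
sin(355°) = -0.08716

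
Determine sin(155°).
sin(155°) = 0.4226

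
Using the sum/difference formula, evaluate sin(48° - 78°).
sin(48° - 78°) = sin 48° cos 78° - cos 48° sin 78° = -1/2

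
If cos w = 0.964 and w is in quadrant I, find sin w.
sin w = 0.2659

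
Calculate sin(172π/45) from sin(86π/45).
sin(172π/45) = 2 sin 86π/45 cos 86π/45 = -0.5299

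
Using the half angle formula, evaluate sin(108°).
sin(108°) = √((1 - cos 216°)/2) = 0.9511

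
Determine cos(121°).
cos(121°) = -0.515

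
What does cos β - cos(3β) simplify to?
cos β - cos(3β) = 2 sin(2β) sin β (using Sum-to-product)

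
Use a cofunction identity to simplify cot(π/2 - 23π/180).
cot(π/2 - 23π/180) = tan(23π/180)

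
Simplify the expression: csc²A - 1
csc²A - 1 = cot²A (using Pythagorean identity)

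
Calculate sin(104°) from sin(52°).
sin(104°) = 2 sin 52° cos 52° = 0.9703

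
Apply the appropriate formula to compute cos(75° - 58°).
cos(75° - 58°) = cos 75° cos 58° + sin 75° sin 58° = 0.9563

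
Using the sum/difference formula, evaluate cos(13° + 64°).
cos(13° + 64°) = cos 13° cos 64° - sin 13° sin 64° = 0.225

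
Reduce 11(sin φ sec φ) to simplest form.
11(sin φ sec φ) = 11(tan φ) (using Reciprocal + quotient)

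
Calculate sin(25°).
sin(25°) = 0.4226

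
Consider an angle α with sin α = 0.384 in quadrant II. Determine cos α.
cos α = ±√(1 - sin²α) = -0.9233 (negative in QII)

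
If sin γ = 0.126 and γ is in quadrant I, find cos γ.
cos γ = 0.992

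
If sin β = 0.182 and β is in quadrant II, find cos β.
cos β = -0.9833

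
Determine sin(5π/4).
sin(5π/4) = -√2/2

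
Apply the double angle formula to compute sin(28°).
sin(28°) = 2 sin 14° cos 14° = 0.4695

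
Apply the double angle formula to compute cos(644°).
cos(644°) = cos²322° - sin²322° = 0.2419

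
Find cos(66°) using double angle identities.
cos(66°) = cos²33° - sin²33° = 0.4067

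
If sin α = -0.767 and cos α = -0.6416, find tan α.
tan α = sin α / cos α = 1.195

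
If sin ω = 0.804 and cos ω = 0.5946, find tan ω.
tan ω = sin ω / cos ω = 1.352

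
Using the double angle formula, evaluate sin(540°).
sin(540°) = 2 sin 270° cos 270° = 0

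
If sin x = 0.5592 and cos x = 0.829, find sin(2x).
sin(2x) = 2 sin x cos x = 0.9272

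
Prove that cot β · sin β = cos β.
LHS = (cos β/sin β) · sin β = cos β = RHS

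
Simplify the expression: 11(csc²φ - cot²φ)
11(csc²φ - cot²φ) = 11 (using Pythagorean identity)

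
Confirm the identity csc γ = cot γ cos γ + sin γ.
RHS = cos²γ/sin γ + sin γ = (cos²γ + sin²γ)/sin γ = 1/sin γ = csc γ = LHS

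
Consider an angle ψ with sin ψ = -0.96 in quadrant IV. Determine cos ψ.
cos ψ = √(1 - sin²ψ) = 0.28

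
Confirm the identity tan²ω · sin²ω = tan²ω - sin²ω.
RHS = sin²ω/cos²ω - sin²ω = sin²ω(1/cos²ω - 1) = sin²ω · (1 - cos²ω)/cos²ω = sin²ω · sin²ω/cos²ω = sin²ω · tan²ω = LHS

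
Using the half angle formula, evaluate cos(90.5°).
cos(90.5°) = -√((1 + cos 181°)/2) = -0.008727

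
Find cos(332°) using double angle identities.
cos(332°) = cos²166° - sin²166° = 0.8829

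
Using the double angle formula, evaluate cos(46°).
cos(46°) = 2cos²23° - 1 = 0.6947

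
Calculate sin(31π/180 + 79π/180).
sin(31π/180 + 79π/180) = sin 31π/180 cos 79π/180 + cos 31π/180 sin 79π/180 = 0.9397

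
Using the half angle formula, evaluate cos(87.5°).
cos(87.5°) = √((1 + cos 175°)/2) = 0.04362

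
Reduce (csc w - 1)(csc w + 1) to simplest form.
(csc w - 1)(csc w + 1) = cot²w (using Diff. of squares)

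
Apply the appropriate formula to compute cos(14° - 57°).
cos(14° - 57°) = cos 14° cos 57° + sin 14° sin 57° = 0.7314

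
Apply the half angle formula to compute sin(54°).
sin(54°) = √((1 - cos 108°)/2) = 0.809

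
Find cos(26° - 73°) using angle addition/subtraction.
cos(26° - 73°) = cos 26° cos 73° + sin 26° sin 73° = 0.682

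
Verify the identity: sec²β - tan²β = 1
LHS = 1/cos²β - sin²β/cos²β = (1 - sin²β)/cos²β = cos²β/cos²β = 1 = RHS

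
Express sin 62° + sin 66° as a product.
sin 62° + sin 66° = 2 sin(64°) cos(-2°)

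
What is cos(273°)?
cos(273°) = 0.05234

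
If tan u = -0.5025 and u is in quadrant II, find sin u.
sin u = 0.449 (using tan²u + 1 = sec²u)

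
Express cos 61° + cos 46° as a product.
cos 61° + cos 46° = 2 cos(53.5°) cos(7.5°)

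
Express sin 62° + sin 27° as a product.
sin 62° + sin 27° = 2 sin(44.5°) cos(17.5°)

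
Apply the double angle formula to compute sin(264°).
sin(264°) = 2 sin 132° cos 132° = -0.9945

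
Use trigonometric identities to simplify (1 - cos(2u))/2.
(1 - cos(2u))/2 = sin²u (using Power reduction)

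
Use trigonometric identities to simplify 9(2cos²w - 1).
9(2cos²w - 1) = 9(cos(2w)) (using Double angle)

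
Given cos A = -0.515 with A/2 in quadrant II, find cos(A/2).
cos(A/2) = ±√((1 + cos A)/2); negative since A/2 ∈ QII, so cos(A/2) = -0.4924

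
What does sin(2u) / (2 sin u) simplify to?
sin(2u) / (2 sin u) = cos u (using Double angle)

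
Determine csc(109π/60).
csc(109π/60) = -1.836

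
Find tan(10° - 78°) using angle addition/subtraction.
tan(10° - 78°) = (tan 10° - tan 78°)/(1 + tan 10° tan 78°) = -2.475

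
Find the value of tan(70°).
tan(70°) = 2.747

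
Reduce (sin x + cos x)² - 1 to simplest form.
(sin x + cos x)² - 1 = sin(2x) (using Pythagorean + double angle)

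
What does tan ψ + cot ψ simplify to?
tan ψ + cot ψ = sec ψ csc ψ (using Quotient identities)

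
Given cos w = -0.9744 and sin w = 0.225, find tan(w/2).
tan(w/2) = sin w / (1 + cos w) = 8.789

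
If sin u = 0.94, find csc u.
csc u = 1/sin u = 1.064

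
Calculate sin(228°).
sin(228°) = -0.7431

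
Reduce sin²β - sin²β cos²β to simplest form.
sin²β - sin²β cos²β = sin⁴β (using Factoring)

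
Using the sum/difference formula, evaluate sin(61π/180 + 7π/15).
sin(61π/180 + 7π/15) = sin 61π/180 cos 7π/15 + cos 61π/180 sin 7π/15 = 0.5736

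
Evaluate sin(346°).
sin(346°) = -0.2419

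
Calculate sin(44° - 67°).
sin(44° - 67°) = sin 44° cos 67° - cos 44° sin 67° = -0.3907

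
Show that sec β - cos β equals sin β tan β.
LHS = 1/cos β - cos β = (1 - cos²β)/cos β = sin²β/cos β = sin β · (sin β/cos β) = sin β tan β = RHS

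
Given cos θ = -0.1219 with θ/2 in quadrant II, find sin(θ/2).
sin(θ/2) = ±√((1 - cos θ)/2); positive since θ/2 ∈ QII, so sin(θ/2) = 0.749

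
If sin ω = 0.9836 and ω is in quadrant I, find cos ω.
cos ω = 0.1804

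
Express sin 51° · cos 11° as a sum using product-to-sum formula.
sin 51° cos 11° = (1/2)[sin(51°+11°) + sin(51°-11°)]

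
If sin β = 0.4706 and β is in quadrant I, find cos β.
cos β = 0.8823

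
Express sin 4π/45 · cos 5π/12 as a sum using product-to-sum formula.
sin 4π/45 cos 5π/12 = (1/2)[sin(4π/45+5π/12) + sin(4π/45-5π/12)]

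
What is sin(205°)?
sin(205°) = -0.4226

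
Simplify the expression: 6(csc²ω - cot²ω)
6(csc²ω - cot²ω) = 6 (using Pythagorean identity)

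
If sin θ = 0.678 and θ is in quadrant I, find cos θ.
cos θ = 0.7351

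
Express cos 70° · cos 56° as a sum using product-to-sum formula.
cos 70° cos 56° = (1/2)[cos(70°-56°) + cos(70°+56°)]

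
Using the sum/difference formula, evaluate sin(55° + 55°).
sin(55° + 55°) = sin 55° cos 55° + cos 55° sin 55° = 0.9397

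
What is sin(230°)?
sin(230°) = -0.766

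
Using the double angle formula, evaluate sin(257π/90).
sin(257π/90) = 2 sin 257π/180 cos 257π/180 = 0.4384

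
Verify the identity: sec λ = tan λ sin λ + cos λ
RHS = sin²λ/cos λ + cos λ = (sin²λ + cos²λ)/cos λ = 1/cos λ = sec λ = LHS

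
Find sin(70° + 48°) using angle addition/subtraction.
sin(70° + 48°) = sin 70° cos 48° + cos 70° sin 48° = 0.8829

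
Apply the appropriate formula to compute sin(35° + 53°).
sin(35° + 53°) = sin 35° cos 53° + cos 35° sin 53° = 0.9994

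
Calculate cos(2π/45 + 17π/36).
cos(2π/45 + 17π/36) = cos 2π/45 cos 17π/36 - sin 2π/45 sin 17π/36 = -0.05234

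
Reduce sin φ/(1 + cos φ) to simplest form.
sin φ/(1 + cos φ) = tan(φ/2) (using Half angle)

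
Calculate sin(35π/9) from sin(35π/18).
sin(35π/9) = 2 sin 35π/18 cos 35π/18 = -0.342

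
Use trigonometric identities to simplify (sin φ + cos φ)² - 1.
(sin φ + cos φ)² - 1 = sin(2φ) (using Pythagorean + double angle)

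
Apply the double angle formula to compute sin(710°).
sin(710°) = 2 sin 355° cos 355° = -0.1736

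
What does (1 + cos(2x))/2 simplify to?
(1 + cos(2x))/2 = cos²x (using Power reduction)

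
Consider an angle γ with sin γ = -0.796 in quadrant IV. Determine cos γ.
cos γ = √(1 - sin²γ) = 0.6053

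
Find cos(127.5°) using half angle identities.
cos(127.5°) = -√((1 + cos 255°)/2) = -0.6088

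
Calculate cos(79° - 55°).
cos(79° - 55°) = cos 79° cos 55° + sin 79° sin 55° = 0.9135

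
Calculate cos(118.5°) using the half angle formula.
cos(118.5°) = -√((1 + cos 237°)/2) = -0.4772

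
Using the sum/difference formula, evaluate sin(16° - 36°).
sin(16° - 36°) = sin 16° cos 36° - cos 16° sin 36° = -0.342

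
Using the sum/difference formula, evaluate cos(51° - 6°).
cos(51° - 6°) = cos 51° cos 6° + sin 51° sin 6° = √2/2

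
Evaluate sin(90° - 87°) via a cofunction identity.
sin(90° - 87°) = cos(87°) = 0.05234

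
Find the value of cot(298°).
cot(298°) = -0.5317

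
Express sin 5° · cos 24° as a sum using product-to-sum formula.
sin 5° cos 24° = (1/2)[sin(5°+24°) + sin(5°-24°)]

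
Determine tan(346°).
tan(346°) = -0.2493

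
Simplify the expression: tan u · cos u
tan u · cos u = sin u (using Quotient identity)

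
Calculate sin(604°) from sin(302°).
sin(604°) = 2 sin 302° cos 302° = -0.8988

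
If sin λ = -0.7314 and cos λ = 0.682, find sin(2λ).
sin(2λ) = 2 sin λ cos λ = -0.9976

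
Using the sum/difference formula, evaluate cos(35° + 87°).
cos(35° + 87°) = cos 35° cos 87° - sin 35° sin 87° = -0.5299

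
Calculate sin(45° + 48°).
sin(45° + 48°) = sin 45° cos 48° + cos 45° sin 48° = 0.9986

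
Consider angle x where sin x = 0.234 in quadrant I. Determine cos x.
cos x = √(1 - sin²x) = 0.9722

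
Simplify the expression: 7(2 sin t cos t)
7(2 sin t cos t) = 7(sin(2t)) (using Double angle)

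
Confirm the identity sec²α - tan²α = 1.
LHS = 1/cos²α - sin²α/cos²α = (1 - sin²α)/cos²α = cos²α/cos²α = 1 = RHS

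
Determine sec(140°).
sec(140°) = -1.305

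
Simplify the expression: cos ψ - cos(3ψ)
cos ψ - cos(3ψ) = 2 sin(2ψ) sin ψ (using Sum-to-product)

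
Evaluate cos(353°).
cos(353°) = 0.9925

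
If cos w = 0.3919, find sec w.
sec w = 1/cos w = 2.552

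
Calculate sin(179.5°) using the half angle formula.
sin(179.5°) = √((1 - cos 359°)/2) = 0.008727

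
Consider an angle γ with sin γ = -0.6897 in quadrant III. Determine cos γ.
cos γ = ±√(1 - sin²γ) = -0.7241 (negative in QIII)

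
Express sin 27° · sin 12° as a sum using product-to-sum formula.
sin 27° sin 12° = (1/2)[cos(27°-12°) - cos(27°+12°)]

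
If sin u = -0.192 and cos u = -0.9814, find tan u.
tan u = sin u / cos u = 0.1956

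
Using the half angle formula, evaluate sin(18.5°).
sin(18.5°) = √((1 - cos 37°)/2) = 0.3173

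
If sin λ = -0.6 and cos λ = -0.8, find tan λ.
tan λ = sin λ / cos λ = 0.75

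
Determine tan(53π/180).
tan(53π/180) = 1.327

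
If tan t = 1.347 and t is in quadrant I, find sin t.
sin t = 0.8029 (using tan²t + 1 = sec²t)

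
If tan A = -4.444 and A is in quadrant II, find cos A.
cos A = -0.2195 (using tan²A + 1 = sec²A)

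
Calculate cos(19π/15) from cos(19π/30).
cos(19π/15) = cos²19π/30 - sin²19π/30 = -0.6691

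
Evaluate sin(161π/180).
sin(161π/180) = 0.3256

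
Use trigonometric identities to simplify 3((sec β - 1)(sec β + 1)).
3((sec β - 1)(sec β + 1)) = 3(tan²β) (using Diff. of squares)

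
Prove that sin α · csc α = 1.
LHS = sin α · (1/sin α) = 1 = RHS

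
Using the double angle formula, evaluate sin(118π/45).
sin(118π/45) = 2 sin 59π/45 cos 59π/45 = 0.9272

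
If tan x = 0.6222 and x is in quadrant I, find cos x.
cos x = 0.8491 (using tan²x + 1 = sec²x)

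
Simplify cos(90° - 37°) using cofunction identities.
cos(90° - 37°) = sin(37°)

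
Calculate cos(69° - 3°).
cos(69° - 3°) = cos 69° cos 3° + sin 69° sin 3° = 0.4067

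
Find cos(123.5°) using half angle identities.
cos(123.5°) = -√((1 + cos 247°)/2) = -0.5519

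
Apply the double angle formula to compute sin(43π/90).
sin(43π/90) = 2 sin 43π/180 cos 43π/180 = 0.9976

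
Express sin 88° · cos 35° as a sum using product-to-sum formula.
sin 88° cos 35° = (1/2)[sin(88°+35°) + sin(88°-35°)]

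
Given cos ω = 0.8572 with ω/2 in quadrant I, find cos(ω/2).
cos(ω/2) = ±√((1 + cos ω)/2); positive since ω/2 ∈ QI, so cos(ω/2) = 0.9636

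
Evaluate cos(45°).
cos(45°) = √2/2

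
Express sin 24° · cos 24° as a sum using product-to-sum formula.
sin 24° cos 24° = (1/2)[sin(24°+24°) + sin(24°-24°)]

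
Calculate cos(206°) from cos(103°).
cos(206°) = cos²103° - sin²103° = -0.8988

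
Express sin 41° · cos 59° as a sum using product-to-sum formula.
sin 41° cos 59° = (1/2)[sin(41°+59°) + sin(41°-59°)]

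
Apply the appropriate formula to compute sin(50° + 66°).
sin(50° + 66°) = sin 50° cos 66° + cos 50° sin 66° = 0.8988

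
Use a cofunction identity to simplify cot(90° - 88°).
cot(90° - 88°) = tan(88°)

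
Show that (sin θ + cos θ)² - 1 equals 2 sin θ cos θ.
LHS = sin²θ + 2 sin θ cos θ + cos²θ - 1 = (sin²θ + cos²θ) + 2 sin θ cos θ - 1 = 1 + 2 sin θ cos θ - 1 = 2 sin θ cos θ = RHS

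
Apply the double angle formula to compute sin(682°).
sin(682°) = 2 sin 341° cos 341° = -0.6157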